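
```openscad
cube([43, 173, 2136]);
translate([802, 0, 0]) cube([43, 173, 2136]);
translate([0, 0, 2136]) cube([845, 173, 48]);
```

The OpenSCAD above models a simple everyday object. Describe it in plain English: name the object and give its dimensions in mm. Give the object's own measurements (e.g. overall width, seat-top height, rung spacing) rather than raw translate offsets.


A door frame. The clear opening is 759 mm wide and 2136 mm high. Two 43 mm wide jambs, 173 mm deep, stand either side of the opening from the floor to the top of the opening. A 48 mm thick head sits across the top of both jambs, spanning the full outside width of the frame.


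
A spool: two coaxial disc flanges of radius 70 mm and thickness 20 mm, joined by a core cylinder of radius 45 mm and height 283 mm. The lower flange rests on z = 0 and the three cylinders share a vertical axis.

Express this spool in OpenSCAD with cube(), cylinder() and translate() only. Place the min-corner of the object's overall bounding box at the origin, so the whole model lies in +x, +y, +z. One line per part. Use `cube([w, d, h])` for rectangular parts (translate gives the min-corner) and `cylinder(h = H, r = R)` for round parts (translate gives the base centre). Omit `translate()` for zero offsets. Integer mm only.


translate([70, 70, 0]) cylinder(h = 20, r = 70);
translate([70, 70, 20]) cylinder(h = 283, r = 45);
translate([70, 70, 303]) cylinder(h = 20, r = 70);


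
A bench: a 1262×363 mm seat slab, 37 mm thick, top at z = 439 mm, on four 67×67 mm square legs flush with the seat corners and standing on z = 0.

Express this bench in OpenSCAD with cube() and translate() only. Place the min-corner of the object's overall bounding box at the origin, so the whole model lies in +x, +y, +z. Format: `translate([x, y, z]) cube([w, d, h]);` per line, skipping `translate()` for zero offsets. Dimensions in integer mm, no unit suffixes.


translate([0, 0, 402]) cube([1262, 363, 37]);
cube([67, 67, 402]);
translate([0, 296, 0]) cube([67, 67, 402]);
translate([1195, 0, 0]) cube([67, 67, 402]);
translate([1195, 296, 0]) cube([67, 67, 402]);


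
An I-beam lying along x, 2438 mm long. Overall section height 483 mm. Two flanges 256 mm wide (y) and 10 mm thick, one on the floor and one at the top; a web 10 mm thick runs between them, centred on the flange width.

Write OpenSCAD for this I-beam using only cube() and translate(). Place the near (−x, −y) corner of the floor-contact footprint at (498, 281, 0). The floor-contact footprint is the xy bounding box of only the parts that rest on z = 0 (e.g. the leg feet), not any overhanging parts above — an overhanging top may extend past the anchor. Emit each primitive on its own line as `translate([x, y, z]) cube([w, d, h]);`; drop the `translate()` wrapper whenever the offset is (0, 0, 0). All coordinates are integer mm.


translate([498, 281, 0]) cube([2438, 256, 10]);
translate([498, 404, 10]) cube([2438, 10, 463]);
translate([498, 281, 473]) cube([2438, 256, 10]);


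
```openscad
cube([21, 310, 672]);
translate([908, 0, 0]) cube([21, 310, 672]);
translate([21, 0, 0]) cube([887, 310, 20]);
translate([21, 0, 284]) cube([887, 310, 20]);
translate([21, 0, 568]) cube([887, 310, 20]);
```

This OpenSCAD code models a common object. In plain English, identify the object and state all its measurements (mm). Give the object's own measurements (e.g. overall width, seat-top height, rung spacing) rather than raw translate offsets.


An open bookshelf. Two side panels, each 21 mm thick, 310 mm deep and 672 mm tall, stand 929 mm apart (outside-to-outside). Between them sit 3 shelves, each 20 mm thick and 310 mm deep, spanning the full gap between the sides. The bottom shelf rests on the floor (its underside at z = 0) and the clear gap between one shelf's top and the next shelf's underside is 264 mm.


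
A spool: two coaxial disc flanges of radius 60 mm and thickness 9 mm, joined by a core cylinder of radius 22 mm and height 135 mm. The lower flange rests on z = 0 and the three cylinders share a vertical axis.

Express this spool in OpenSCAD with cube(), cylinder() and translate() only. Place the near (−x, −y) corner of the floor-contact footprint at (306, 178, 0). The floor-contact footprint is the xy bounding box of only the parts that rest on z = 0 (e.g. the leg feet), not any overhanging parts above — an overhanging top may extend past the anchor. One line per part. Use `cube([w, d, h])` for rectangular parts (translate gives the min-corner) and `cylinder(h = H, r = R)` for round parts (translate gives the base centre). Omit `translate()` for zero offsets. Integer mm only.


translate([366, 238, 0]) cylinder(h = 9, r = 60);
translate([366, 238, 9]) cylinder(h = 135, r = 22);
translate([366, 238, 144]) cylinder(h = 9, r = 60);


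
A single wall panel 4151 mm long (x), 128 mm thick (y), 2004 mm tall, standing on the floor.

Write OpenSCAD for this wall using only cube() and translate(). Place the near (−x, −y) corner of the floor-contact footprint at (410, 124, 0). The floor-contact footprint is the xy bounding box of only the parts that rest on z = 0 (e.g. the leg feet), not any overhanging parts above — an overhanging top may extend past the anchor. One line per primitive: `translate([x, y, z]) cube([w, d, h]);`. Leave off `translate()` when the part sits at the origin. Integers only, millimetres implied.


translate([410, 124, 0]) cube([4151, 128, 2004]);


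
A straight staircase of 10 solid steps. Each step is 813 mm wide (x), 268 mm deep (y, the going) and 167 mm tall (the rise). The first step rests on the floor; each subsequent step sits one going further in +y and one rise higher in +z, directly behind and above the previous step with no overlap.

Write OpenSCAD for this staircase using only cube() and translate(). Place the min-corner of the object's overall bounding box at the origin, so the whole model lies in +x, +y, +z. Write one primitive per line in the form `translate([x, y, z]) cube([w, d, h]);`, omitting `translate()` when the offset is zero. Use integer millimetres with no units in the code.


cube([813, 268, 167]);
translate([0, 268, 167]) cube([813, 268, 167]);
translate([0, 536, 334]) cube([813, 268, 167]);
translate([0, 804, 501]) cube([813, 268, 167]);
translate([0, 1072, 668]) cube([813, 268, 167]);
translate([0, 1340, 835]) cube([813, 268, 167]);
translate([0, 1608, 1002]) cube([813, 268, 167]);
translate([0, 1876, 1169]) cube([813, 268, 167]);
translate([0, 2144, 1336]) cube([813, 268, 167]);
translate([0, 2412, 1503]) cube([813, 268, 167]);


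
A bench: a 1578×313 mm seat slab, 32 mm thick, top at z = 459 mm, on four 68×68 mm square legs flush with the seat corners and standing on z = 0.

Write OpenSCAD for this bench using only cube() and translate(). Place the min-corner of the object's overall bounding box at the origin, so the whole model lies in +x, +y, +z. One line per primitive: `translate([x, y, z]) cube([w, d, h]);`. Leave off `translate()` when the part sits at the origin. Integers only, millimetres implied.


// leg_h = 459 − 32 = 427
translate([0, 0, 427]) cube([1578, 313, 32]);
cube([68, 68, 427]);
translate([0, 245, 0]) cube([68, 68, 427]);
translate([1510, 0, 0]) cube([68, 68, 427]);
translate([1510, 245, 0]) cube([68, 68, 427]);


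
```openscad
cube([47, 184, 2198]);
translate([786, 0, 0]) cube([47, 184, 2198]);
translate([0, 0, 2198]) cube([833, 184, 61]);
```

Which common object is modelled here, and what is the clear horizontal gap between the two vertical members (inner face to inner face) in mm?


A door frame. The clear opening width is 739 mm.

Two 2198 mm tall posts with a header on top — a door frame. The left jamb is 47 mm wide at x = 0; the right jamb starts at x = 786. The clear opening is 786 − 47 = 739 mm.


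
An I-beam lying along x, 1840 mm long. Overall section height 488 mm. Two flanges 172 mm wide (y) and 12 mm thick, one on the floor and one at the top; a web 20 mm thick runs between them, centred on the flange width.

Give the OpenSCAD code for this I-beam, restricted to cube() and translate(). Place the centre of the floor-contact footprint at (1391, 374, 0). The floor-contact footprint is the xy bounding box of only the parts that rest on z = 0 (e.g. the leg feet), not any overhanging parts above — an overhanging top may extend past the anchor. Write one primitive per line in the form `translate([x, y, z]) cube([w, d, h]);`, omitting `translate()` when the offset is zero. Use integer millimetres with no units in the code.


translate([471, 288, 0]) cube([1840, 172, 12]);
translate([471, 364, 12]) cube([1840, 20, 464]);
translate([471, 288, 476]) cube([1840, 172, 12]);


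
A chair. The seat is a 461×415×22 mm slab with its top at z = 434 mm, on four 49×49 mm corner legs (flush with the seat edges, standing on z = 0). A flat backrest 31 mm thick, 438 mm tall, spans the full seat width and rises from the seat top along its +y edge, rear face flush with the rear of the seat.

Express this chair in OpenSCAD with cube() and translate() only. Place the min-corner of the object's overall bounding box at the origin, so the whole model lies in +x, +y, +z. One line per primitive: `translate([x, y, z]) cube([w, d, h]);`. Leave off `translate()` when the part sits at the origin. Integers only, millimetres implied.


translate([0, 0, 412]) cube([461, 415, 22]);
cube([49, 49, 412]);
translate([412, 0, 0]) cube([49, 49, 412]);
translate([0, 366, 0]) cube([49, 49, 412]);
translate([412, 366, 0]) cube([49, 49, 412]);
translate([0, 384, 434]) cube([461, 31, 438]);


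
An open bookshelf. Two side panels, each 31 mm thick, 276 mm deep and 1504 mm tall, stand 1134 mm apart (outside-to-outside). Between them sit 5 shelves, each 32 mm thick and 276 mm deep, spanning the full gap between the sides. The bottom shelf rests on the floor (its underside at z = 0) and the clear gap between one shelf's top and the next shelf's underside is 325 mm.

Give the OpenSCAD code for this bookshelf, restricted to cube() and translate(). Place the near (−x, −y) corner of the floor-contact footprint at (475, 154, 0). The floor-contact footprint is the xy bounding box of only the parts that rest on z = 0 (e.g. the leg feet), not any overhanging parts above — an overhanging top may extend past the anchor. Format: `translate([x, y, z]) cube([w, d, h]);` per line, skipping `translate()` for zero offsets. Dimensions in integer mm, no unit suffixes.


translate([475, 154, 0]) cube([31, 276, 1504]);
translate([1578, 154, 0]) cube([31, 276, 1504]);
translate([506, 154, 0]) cube([1072, 276, 32]);
translate([506, 154, 357]) cube([1072, 276, 32]);
translate([506, 154, 714]) cube([1072, 276, 32]);
translate([506, 154, 1071]) cube([1072, 276, 32]);
translate([506, 154, 1428]) cube([1072, 276, 32]);


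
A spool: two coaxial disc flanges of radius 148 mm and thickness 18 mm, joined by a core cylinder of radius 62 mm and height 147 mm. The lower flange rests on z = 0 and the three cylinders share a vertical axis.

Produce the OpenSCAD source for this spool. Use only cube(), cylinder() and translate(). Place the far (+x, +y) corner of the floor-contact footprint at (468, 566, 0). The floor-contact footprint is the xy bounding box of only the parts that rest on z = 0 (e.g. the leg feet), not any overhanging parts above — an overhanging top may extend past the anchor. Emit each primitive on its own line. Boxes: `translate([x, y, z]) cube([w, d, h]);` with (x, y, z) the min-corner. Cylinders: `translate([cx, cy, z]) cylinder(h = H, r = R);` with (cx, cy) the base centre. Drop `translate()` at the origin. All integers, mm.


translate([320, 418, 0]) cylinder(h = 18, r = 148);
translate([320, 418, 18]) cylinder(h = 147, r = 62);
translate([320, 418, 165]) cylinder(h = 18, r = 148);


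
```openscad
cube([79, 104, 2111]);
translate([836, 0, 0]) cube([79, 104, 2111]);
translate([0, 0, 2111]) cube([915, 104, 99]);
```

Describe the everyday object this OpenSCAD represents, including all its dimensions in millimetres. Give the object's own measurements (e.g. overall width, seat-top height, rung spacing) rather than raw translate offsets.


A door frame. The clear opening is 757 mm wide and 2111 mm high. Two 79 mm wide jambs, 104 mm deep, stand either side of the opening from the floor to the top of the opening. A 99 mm thick head sits across the top of both jambs, spanning the full outside width of the frame.


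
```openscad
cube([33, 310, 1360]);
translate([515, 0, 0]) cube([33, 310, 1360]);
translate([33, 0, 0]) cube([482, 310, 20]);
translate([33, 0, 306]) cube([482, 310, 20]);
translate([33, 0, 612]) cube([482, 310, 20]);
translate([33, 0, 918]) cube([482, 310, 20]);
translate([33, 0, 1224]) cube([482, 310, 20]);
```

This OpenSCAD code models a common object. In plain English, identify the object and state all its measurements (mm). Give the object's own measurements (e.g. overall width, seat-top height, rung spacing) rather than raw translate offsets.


An open bookshelf. Two side panels, each 33 mm thick, 310 mm deep and 1360 mm tall, stand 548 mm apart (outside-to-outside). Between them sit 5 shelves, each 20 mm thick and 310 mm deep, spanning the full gap between the sides. The bottom shelf rests on the floor (its underside at z = 0) and the clear gap between one shelf's top and the next shelf's underside is 286 mm.


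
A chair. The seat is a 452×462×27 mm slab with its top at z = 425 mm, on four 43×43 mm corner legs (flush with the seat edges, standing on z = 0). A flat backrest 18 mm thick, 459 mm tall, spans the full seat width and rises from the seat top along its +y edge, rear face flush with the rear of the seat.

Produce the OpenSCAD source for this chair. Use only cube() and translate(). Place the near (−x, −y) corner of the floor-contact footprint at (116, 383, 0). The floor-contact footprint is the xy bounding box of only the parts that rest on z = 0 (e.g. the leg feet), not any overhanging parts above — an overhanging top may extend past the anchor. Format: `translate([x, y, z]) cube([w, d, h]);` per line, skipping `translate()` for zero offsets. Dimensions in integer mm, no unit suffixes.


// leg_h = 425 - 27 = 398
translate([116, 383, 398]) cube([452, 462, 27]);
translate([116, 383, 0]) cube([43, 43, 398]);
translate([525, 383, 0]) cube([43, 43, 398]);
translate([116, 802, 0]) cube([43, 43, 398]);
translate([525, 802, 0]) cube([43, 43, 398]);
translate([116, 827, 425]) cube([452, 18, 459]);


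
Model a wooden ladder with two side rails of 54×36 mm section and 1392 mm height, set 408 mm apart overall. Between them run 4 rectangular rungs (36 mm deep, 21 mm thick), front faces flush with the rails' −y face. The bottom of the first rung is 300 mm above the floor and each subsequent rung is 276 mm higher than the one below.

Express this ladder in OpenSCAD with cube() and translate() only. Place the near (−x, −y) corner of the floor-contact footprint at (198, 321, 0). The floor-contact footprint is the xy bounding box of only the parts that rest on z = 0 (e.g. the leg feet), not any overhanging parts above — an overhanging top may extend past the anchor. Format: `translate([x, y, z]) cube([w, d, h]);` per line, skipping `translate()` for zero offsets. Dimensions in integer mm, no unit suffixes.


translate([198, 321, 0]) cube([54, 36, 1392]);
translate([552, 321, 0]) cube([54, 36, 1392]);
translate([252, 321, 300]) cube([300, 36, 21]);
translate([252, 321, 576]) cube([300, 36, 21]);
translate([252, 321, 852]) cube([300, 36, 21]);
translate([252, 321, 1128]) cube([300, 36, 21]);


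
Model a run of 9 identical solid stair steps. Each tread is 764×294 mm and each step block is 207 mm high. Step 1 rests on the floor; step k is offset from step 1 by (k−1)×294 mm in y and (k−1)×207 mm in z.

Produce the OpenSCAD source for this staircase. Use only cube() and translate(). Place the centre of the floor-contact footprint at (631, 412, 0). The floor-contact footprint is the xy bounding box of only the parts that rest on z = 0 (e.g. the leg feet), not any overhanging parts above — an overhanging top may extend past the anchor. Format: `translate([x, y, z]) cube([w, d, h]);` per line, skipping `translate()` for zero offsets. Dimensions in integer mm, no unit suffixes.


translate([249, 265, 0]) cube([764, 294, 207]);
translate([249, 559, 207]) cube([764, 294, 207]);
translate([249, 853, 414]) cube([764, 294, 207]);
translate([249, 1147, 621]) cube([764, 294, 207]);
translate([249, 1441, 828]) cube([764, 294, 207]);
translate([249, 1735, 1035]) cube([764, 294, 207]);
translate([249, 2029, 1242]) cube([764, 294, 207]);
translate([249, 2323, 1449]) cube([764, 294, 207]);
translate([249, 2617, 1656]) cube([764, 294, 207]);


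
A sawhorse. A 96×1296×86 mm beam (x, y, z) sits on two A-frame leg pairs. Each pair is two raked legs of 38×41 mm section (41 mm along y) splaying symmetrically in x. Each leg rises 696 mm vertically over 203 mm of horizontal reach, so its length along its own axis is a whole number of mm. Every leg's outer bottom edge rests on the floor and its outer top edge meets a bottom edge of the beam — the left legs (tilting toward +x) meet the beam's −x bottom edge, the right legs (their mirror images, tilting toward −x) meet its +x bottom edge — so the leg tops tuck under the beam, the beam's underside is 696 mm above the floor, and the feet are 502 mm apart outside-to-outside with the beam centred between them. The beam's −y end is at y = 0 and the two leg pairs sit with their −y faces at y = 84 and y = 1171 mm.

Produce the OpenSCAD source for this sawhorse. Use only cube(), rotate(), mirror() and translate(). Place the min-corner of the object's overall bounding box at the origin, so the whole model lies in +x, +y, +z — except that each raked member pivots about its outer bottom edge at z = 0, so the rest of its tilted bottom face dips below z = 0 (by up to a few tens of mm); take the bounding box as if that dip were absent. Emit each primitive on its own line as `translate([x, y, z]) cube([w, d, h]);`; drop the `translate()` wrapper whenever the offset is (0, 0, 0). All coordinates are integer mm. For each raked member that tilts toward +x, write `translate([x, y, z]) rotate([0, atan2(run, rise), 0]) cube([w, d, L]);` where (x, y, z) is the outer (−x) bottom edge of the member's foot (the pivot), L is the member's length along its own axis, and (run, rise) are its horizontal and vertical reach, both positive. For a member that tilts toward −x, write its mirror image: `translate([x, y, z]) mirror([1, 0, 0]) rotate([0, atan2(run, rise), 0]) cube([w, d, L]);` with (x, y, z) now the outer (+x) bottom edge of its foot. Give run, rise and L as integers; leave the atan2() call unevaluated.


translate([203, 0, 696]) cube([96, 1296, 86]);
translate([0, 84, 0]) rotate([0, atan2(203, 696), 0]) cube([38, 41, 725]);
translate([502, 84, 0]) mirror([1, 0, 0]) rotate([0, atan2(203, 696), 0]) cube([38, 41, 725]);
translate([0, 1171, 0]) rotate([0, atan2(203, 696), 0]) cube([38, 41, 725]);
translate([502, 1171, 0]) mirror([1, 0, 0]) rotate([0, atan2(203, 696), 0]) cube([38, 41, 725]);


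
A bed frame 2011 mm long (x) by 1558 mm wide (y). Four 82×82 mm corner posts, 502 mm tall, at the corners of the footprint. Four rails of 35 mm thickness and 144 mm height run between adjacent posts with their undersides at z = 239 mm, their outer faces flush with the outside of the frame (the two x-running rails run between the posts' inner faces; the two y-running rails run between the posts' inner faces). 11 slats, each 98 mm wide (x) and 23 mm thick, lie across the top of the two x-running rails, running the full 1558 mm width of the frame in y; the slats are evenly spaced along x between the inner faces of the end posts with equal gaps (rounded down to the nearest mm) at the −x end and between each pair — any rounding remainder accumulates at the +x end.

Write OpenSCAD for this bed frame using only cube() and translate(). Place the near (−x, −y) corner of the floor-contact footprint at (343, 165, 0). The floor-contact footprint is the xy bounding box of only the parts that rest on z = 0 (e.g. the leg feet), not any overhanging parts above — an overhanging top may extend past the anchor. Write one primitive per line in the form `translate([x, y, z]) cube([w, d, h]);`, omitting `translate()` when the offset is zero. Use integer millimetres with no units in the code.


translate([343, 165, 0]) cube([82, 82, 502]);
translate([343, 1641, 0]) cube([82, 82, 502]);
translate([2272, 165, 0]) cube([82, 82, 502]);
translate([2272, 1641, 0]) cube([82, 82, 502]);
translate([425, 165, 239]) cube([1847, 35, 144]);
translate([425, 1688, 239]) cube([1847, 35, 144]);
translate([343, 247, 239]) cube([35, 1394, 144]);
translate([2319, 247, 239]) cube([35, 1394, 144]);
translate([489, 165, 383]) cube([98, 1558, 23]);
translate([651, 165, 383]) cube([98, 1558, 23]);
translate([813, 165, 383]) cube([98, 1558, 23]);
translate([975, 165, 383]) cube([98, 1558, 23]);
translate([1137, 165, 383]) cube([98, 1558, 23]);
translate([1299, 165, 383]) cube([98, 1558, 23]);
translate([1461, 165, 383]) cube([98, 1558, 23]);
translate([1623, 165, 383]) cube([98, 1558, 23]);
translate([1785, 165, 383]) cube([98, 1558, 23]);
translate([1947, 165, 383]) cube([98, 1558, 23]);
translate([2109, 165, 383]) cube([98, 1558, 23]);


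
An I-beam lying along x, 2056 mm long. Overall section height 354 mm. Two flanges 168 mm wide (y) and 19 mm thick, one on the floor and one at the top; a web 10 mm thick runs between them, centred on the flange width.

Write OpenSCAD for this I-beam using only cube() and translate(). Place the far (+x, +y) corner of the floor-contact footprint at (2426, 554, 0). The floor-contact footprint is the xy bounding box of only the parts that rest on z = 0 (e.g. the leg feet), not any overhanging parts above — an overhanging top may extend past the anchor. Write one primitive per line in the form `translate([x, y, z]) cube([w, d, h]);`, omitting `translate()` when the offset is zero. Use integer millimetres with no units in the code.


translate([370, 386, 0]) cube([2056, 168, 19]);
translate([370, 465, 19]) cube([2056, 10, 316]);
translate([370, 386, 335]) cube([2056, 168, 19]);


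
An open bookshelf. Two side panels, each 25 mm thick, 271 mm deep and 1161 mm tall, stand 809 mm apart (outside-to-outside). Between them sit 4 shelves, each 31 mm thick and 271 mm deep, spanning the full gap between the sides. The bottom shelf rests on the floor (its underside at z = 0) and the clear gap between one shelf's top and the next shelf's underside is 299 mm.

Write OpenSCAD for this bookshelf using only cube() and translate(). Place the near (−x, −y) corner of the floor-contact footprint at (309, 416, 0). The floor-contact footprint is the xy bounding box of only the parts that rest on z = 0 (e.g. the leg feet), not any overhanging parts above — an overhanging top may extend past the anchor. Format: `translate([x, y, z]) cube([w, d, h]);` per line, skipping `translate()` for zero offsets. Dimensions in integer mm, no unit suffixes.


translate([309, 416, 0]) cube([25, 271, 1161]);
translate([1093, 416, 0]) cube([25, 271, 1161]);
translate([334, 416, 0]) cube([759, 271, 31]);
translate([334, 416, 330]) cube([759, 271, 31]);
translate([334, 416, 660]) cube([759, 271, 31]);
translate([334, 416, 990]) cube([759, 271, 31]);


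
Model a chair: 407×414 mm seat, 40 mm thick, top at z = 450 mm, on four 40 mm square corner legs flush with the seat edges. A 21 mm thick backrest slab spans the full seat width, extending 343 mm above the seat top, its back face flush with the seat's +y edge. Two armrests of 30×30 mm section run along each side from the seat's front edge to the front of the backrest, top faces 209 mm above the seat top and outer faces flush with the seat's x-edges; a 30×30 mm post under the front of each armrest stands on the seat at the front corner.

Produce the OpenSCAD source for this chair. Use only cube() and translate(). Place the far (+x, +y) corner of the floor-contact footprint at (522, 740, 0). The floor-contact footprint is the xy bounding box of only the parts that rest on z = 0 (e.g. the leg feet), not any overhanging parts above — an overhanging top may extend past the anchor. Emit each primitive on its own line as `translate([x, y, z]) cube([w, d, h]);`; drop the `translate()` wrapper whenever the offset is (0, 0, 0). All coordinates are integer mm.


// leg_h = 450 - 40 = 410
// arm post h = 209 - 30 = 179
translate([115, 326, 410]) cube([407, 414, 40]);
translate([115, 326, 0]) cube([40, 40, 410]);
translate([482, 326, 0]) cube([40, 40, 410]);
translate([115, 700, 0]) cube([40, 40, 410]);
translate([482, 700, 0]) cube([40, 40, 410]);
translate([115, 719, 450]) cube([407, 21, 343]);
translate([115, 326, 629]) cube([30, 393, 30]);
translate([492, 326, 629]) cube([30, 393, 30]);
translate([115, 326, 450]) cube([30, 30, 179]);
translate([492, 326, 450]) cube([30, 30, 179]);


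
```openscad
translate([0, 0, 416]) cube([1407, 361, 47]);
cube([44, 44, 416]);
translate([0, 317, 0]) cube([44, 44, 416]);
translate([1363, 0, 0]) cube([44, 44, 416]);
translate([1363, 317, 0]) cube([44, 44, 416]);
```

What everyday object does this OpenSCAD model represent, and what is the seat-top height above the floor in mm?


A bench. The seat-top height is 463 mm.

A long slab on four corner posts — a bench. The slab sits at z = 416 with thickness 47, so the top is 416 + 47 = 463 mm.


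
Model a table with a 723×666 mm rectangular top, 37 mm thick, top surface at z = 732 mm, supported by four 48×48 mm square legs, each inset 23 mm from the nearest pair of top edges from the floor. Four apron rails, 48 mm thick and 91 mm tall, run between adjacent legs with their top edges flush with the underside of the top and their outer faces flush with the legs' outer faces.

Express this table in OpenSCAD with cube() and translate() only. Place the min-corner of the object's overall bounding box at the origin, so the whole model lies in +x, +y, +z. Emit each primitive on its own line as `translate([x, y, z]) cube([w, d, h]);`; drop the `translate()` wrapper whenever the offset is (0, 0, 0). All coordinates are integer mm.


// leg_h = 732 - 37 = 695
// apron z = 695 - 91 = 604
translate([0, 0, 695]) cube([723, 666, 37]);
translate([23, 23, 0]) cube([48, 48, 695]);
translate([652, 23, 0]) cube([48, 48, 695]);
translate([23, 595, 0]) cube([48, 48, 695]);
translate([652, 595, 0]) cube([48, 48, 695]);
translate([71, 23, 604]) cube([581, 48, 91]);
translate([71, 595, 604]) cube([581, 48, 91]);
translate([23, 71, 604]) cube([48, 524, 91]);
translate([652, 71, 604]) cube([48, 524, 91]);


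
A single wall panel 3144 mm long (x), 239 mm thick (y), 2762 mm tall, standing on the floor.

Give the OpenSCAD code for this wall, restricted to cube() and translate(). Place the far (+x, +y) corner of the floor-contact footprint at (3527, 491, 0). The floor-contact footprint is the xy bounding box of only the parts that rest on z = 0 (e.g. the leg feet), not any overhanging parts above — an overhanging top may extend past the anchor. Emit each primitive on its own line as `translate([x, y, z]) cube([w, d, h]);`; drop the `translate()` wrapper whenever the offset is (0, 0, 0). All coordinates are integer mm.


translate([383, 252, 0]) cube([3144, 239, 2762]);


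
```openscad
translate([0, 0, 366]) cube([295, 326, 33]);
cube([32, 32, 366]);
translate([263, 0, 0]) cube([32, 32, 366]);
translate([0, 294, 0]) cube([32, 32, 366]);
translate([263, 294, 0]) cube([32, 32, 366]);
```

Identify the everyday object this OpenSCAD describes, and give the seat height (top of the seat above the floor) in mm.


A stool. The seat height is 399 mm.

A 295×326×33 slab at z = 366 on four corner posts — a stool. The seat top is 366 + 33 = 399 mm.


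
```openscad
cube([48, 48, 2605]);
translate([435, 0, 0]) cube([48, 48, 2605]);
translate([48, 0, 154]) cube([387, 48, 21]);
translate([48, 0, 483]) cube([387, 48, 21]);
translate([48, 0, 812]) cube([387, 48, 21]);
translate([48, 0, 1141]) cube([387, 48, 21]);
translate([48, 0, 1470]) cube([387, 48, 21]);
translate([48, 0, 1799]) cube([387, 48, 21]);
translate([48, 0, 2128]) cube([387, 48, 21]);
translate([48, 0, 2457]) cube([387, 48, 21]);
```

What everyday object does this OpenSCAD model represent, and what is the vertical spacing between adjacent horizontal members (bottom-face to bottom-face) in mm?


A ladder. The rung spacing is 329 mm.

Two tall 48×48 posts with 8 short bars between them — a ladder. Adjacent rungs sit at z = 154 and z = 483, so the spacing is 483 − 154 = 329 mm.


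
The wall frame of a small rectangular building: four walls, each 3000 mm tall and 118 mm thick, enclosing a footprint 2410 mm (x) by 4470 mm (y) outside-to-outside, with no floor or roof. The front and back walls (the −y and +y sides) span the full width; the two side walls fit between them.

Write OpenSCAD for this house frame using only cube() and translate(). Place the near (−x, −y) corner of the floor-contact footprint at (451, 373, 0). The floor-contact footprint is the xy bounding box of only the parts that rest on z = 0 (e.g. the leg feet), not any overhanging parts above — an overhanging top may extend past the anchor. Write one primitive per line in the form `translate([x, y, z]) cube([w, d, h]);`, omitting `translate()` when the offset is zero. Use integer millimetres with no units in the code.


translate([451, 373, 0]) cube([2410, 118, 3000]);
translate([451, 4725, 0]) cube([2410, 118, 3000]);
translate([451, 491, 0]) cube([118, 4234, 3000]);
translate([2743, 491, 0]) cube([118, 4234, 3000]);


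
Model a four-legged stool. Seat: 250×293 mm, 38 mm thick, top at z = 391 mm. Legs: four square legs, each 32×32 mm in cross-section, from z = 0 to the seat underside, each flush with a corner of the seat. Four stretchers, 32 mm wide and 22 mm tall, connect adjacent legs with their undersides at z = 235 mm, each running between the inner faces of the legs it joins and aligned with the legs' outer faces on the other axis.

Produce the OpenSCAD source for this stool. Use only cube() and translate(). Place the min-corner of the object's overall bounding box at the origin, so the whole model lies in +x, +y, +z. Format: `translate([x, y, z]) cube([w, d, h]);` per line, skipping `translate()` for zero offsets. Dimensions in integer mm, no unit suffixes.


// leg_h = 391 - 38 = 353
// stretcher span = 250 - 2*32 = 186
translate([0, 0, 353]) cube([250, 293, 38]);
cube([32, 32, 353]);
translate([218, 0, 0]) cube([32, 32, 353]);
translate([0, 261, 0]) cube([32, 32, 353]);
translate([218, 261, 0]) cube([32, 32, 353]);
translate([32, 0, 235]) cube([186, 32, 22]);
translate([32, 261, 235]) cube([186, 32, 22]);
translate([0, 32, 235]) cube([32, 229, 22]);
translate([218, 32, 235]) cube([32, 229, 22]);


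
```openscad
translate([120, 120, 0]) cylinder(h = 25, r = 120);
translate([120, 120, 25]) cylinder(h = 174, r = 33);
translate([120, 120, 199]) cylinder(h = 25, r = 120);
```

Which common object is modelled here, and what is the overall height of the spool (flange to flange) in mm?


A spool. The overall height is 224 mm.

Three coaxial cylinders, large–small–large — a spool. Two 25 mm flanges and a 174 mm core give 25 + 174 + 25 = 224 mm.


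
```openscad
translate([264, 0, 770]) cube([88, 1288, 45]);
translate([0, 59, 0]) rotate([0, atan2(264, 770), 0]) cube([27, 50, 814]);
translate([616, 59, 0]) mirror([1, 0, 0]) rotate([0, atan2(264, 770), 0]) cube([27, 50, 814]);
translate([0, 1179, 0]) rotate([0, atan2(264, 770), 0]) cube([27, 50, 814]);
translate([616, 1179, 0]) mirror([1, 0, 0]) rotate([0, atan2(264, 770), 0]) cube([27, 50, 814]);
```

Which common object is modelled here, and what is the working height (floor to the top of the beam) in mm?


A sawhorse. The overall height is 815 mm.

A beam across two mirrored pairs of raked legs — a sawhorse. The beam's underside is at z = 770 (matching the legs' vertical rise in atan2(264, 770)) and the beam is 45 mm tall, so its top is at 770 + 45 = 815 mm. The raked legs top out at the beam's underside, so that is the highest point.


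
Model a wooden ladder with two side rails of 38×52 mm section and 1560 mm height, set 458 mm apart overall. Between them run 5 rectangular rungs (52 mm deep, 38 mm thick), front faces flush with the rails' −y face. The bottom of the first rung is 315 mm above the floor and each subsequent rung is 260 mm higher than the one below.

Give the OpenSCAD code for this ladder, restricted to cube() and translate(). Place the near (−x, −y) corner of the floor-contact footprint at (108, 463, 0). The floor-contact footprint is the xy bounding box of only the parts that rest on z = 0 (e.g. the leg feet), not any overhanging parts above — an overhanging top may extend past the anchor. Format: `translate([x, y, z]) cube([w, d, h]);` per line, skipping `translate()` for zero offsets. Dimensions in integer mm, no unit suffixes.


translate([108, 463, 0]) cube([38, 52, 1560]);
translate([528, 463, 0]) cube([38, 52, 1560]);
translate([146, 463, 315]) cube([382, 52, 38]);
translate([146, 463, 575]) cube([382, 52, 38]);
translate([146, 463, 835]) cube([382, 52, 38]);
translate([146, 463, 1095]) cube([382, 52, 38]);
translate([146, 463, 1355]) cube([382, 52, 38]);


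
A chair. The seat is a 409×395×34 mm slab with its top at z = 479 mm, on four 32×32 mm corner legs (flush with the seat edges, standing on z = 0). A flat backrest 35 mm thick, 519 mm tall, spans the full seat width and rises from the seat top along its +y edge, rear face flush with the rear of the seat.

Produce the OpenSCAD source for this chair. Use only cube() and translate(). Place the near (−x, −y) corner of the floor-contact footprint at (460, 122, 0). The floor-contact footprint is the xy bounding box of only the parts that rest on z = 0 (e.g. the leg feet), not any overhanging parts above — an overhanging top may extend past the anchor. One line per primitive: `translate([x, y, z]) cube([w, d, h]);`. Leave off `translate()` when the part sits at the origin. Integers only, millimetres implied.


translate([460, 122, 445]) cube([409, 395, 34]);
translate([460, 122, 0]) cube([32, 32, 445]);
translate([837, 122, 0]) cube([32, 32, 445]);
translate([460, 485, 0]) cube([32, 32, 445]);
translate([837, 485, 0]) cube([32, 32, 445]);
translate([460, 482, 479]) cube([409, 35, 519]);


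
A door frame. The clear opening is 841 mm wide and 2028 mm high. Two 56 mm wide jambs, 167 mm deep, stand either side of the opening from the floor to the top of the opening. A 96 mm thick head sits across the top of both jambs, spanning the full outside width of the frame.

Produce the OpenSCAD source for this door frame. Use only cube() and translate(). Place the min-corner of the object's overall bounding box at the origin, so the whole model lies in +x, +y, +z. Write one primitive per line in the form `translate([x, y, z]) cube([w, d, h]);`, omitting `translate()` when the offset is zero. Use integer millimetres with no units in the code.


cube([56, 167, 2028]);
translate([897, 0, 0]) cube([56, 167, 2028]);
translate([0, 0, 2028]) cube([953, 167, 96]);


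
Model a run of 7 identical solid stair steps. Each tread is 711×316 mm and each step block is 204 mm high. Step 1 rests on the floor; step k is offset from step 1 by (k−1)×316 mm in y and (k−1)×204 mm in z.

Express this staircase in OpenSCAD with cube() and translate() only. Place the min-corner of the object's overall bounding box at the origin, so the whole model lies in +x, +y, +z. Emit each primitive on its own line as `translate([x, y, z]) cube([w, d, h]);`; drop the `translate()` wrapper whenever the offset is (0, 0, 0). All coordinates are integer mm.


cube([711, 316, 204]);
translate([0, 316, 204]) cube([711, 316, 204]);
translate([0, 632, 408]) cube([711, 316, 204]);
translate([0, 948, 612]) cube([711, 316, 204]);
translate([0, 1264, 816]) cube([711, 316, 204]);
translate([0, 1580, 1020]) cube([711, 316, 204]);
translate([0, 1896, 1224]) cube([711, 316, 204]);


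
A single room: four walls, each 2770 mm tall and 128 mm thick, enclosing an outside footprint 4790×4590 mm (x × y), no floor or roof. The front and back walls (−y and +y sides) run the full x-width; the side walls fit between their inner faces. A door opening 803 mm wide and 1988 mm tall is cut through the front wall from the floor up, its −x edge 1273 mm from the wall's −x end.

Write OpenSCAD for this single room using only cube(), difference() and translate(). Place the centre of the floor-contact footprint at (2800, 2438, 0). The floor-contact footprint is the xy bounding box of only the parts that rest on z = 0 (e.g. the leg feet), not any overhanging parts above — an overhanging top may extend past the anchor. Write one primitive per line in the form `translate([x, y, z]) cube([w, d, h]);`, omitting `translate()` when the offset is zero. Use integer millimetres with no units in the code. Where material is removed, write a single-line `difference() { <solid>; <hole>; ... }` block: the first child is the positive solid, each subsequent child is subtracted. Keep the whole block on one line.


difference() { translate([405, 143, 0]) cube([4790, 128, 2770]); translate([1678, 143, 0]) cube([803, 128, 1988]); }
translate([405, 4605, 0]) cube([4790, 128, 2770]);
translate([405, 271, 0]) cube([128, 4334, 2770]);
translate([5067, 271, 0]) cube([128, 4334, 2770]);


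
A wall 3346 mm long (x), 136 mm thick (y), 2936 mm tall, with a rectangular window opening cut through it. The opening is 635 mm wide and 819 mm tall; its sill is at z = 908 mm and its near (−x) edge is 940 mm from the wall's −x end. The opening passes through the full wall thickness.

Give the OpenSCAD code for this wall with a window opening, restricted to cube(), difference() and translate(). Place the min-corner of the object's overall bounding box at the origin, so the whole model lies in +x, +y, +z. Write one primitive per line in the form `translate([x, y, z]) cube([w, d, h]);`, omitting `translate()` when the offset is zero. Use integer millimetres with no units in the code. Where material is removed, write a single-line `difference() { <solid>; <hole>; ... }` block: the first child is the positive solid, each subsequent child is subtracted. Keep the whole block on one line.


difference() { cube([3346, 136, 2936]); translate([940, 0, 908]) cube([635, 136, 819]); }


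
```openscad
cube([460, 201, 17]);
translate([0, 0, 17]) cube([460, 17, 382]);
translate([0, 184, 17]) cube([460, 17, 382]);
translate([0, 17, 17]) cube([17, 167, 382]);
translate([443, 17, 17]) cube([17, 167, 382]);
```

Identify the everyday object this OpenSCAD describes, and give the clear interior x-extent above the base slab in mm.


An open box. The internal width is 426 mm.

A 460×201 base slab with four walls standing on it — an open box. The base is 460 mm wide and the walls are 17 mm thick, so the internal width is 460 − 2 × 17 = 426 mm.


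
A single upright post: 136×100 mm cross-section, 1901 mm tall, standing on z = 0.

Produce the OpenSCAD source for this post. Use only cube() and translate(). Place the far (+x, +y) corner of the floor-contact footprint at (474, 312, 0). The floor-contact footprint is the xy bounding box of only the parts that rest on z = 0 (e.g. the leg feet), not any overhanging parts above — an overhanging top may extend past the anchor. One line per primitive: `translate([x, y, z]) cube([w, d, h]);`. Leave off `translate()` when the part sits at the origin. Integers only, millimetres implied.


translate([338, 212, 0]) cube([136, 100, 1901]);


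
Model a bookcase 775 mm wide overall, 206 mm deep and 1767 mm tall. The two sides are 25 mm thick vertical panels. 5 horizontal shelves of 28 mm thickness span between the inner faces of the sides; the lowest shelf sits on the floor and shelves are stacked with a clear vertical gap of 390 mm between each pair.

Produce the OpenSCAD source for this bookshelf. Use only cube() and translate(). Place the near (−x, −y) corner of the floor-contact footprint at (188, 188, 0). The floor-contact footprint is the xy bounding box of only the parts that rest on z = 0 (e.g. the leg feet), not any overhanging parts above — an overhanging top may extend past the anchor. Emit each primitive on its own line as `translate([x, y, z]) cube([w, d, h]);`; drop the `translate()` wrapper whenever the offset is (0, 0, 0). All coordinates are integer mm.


translate([188, 188, 0]) cube([25, 206, 1767]);
translate([938, 188, 0]) cube([25, 206, 1767]);
translate([213, 188, 0]) cube([725, 206, 28]);
translate([213, 188, 418]) cube([725, 206, 28]);
translate([213, 188, 836]) cube([725, 206, 28]);
translate([213, 188, 1254]) cube([725, 206, 28]);
translate([213, 188, 1672]) cube([725, 206, 28]);
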